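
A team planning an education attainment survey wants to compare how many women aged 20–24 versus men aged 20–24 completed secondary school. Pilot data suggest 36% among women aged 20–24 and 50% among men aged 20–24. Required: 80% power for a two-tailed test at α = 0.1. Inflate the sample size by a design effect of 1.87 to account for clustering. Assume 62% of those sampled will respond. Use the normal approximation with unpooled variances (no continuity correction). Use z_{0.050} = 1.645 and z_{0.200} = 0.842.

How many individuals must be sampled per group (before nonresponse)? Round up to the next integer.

n = 458 per group

n = (z_{α/2} + z_β)² · [p₁(1−p₁) + p₂(1−p₂)] / (p₁ − p₂)²
  = (1.645 + 0.842)² · (0.36·0.64 + 0.50·0.50) / (-0.14)²
  = (2.487)² · (0.2304 + 0.2500) / 0.0196
  = 6.1852 · 0.4804 / 0.0196
  = 151.60
Design effect: 1.87 × 151.60 = 283.49.
Adjust for 62% response: 283.49 / 0.62 = 457.24.
Round up → n = 458 per group.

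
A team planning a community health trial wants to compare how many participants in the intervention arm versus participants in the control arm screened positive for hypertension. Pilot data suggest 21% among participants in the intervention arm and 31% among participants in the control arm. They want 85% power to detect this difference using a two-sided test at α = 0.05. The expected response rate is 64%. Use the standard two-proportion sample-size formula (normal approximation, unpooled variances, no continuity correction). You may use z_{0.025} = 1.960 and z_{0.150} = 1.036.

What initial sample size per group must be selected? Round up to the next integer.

n = 533 per group

n = (z_{α/2} + z_β)² · [p₁(1−p₁) + p₂(1−p₂)] / (p₁ − p₂)²
  = (1.960 + 1.036)² · (0.21·0.79 + 0.31·0.69) / (-0.10)²
  = (2.996)² · (0.1659 + 0.2139) / 0.0100
  = 8.9760 · 0.3798 / 0.0100
  = 340.91
Adjust for 64% response: 340.91 / 0.64 = 532.67.
Round up → n = 533 per group.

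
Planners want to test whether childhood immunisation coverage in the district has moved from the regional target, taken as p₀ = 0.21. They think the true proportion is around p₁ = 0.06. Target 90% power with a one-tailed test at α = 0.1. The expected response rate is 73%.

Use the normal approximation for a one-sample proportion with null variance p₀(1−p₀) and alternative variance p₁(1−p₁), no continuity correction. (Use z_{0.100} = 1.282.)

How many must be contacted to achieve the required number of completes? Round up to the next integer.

n = [z_α·√(p₀q₀) + z_β·√(p₁q₁)]² / (p₁ − p₀)²
  = [1.282·√(0.21·0.79) + 1.282·√(0.06·0.94)]² / (-0.15)²
  = [1.282·0.4073 + 1.282·0.2375]² / 0.0225
  = [0.8266]² / 0.0225
  = 30.37
Adjust for 73% response: 30.37 / 0.73 = 41.60.
Round up → n = 42.

n = 42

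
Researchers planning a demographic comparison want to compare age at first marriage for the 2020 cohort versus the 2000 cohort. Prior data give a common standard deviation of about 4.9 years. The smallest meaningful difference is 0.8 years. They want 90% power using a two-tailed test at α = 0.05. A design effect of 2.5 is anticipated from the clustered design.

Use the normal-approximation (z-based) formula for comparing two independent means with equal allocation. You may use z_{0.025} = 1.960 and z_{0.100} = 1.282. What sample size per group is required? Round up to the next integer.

n = (z_{α/2} + z_β)² · (σ₁² + σ₂²) / δ²
  = (1.960 + 1.282)² · (2·4.9² = 48.02) / 0.8²
  = 10.5106 · 48.02 / 0.64
  = 788.62
Design effect: 2.5 × 788.62 = 1971.55.
Round up → n = 1972 per group.

n = 1972 per group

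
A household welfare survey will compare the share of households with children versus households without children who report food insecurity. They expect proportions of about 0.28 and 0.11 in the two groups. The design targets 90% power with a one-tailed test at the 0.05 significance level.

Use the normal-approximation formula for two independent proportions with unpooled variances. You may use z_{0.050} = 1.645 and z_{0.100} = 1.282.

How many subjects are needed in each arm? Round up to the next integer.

n = 89 per group

n = (z_α + z_β)² · [p₁(1−p₁) + p₂(1−p₂)] / (p₁ − p₂)²
  = (1.645 + 1.282)² · (0.28·0.72 + 0.11·0.89) / (0.17)²
  = (2.927)² · (0.2016 + 0.0979) / 0.0289
  = 8.5673 · 0.2995 / 0.0289
  = 88.79
Round up → n = 89 per group.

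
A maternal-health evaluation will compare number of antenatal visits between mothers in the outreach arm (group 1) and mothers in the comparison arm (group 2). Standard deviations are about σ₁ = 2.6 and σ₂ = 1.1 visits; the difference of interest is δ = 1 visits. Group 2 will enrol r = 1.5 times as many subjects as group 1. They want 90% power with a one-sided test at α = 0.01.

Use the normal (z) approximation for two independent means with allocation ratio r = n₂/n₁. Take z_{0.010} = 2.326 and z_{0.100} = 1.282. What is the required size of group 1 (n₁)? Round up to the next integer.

n₁ = 99

n₁ = (z_α + z_β)² · (σ₁² + σ₂²/r) / δ²
   = (2.326 + 1.282)² · (2.6² + 1.1²/1.5) / 1²
   = 13.0177 · (6.76 + 0.80667) / 1
   = 13.0177 · 7.5667 / 1
   = 98.50
Round up → n₁ = 99; n₂ = r·n₁ = 1.5 × 99 = 149.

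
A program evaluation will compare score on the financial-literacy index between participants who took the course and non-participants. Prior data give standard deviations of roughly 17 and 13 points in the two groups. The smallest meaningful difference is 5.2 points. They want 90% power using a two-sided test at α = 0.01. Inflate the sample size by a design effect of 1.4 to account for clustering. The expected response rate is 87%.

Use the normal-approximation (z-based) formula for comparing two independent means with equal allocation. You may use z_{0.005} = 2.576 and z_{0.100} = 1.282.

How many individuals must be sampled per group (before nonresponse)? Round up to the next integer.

n = 406 per group

n = (z_{α/2} + z_β)² · (σ₁² + σ₂²) / δ²
  = (2.576 + 1.282)² · (17² + 13² = 458) / 5.2²
  = 14.8842 · 458 / 27.04
  = 252.11
Design effect: 1.4 × 252.11 = 352.95.
Adjust for 87% response: 352.95 / 0.87 = 405.69.
Round up → n = 406 per group.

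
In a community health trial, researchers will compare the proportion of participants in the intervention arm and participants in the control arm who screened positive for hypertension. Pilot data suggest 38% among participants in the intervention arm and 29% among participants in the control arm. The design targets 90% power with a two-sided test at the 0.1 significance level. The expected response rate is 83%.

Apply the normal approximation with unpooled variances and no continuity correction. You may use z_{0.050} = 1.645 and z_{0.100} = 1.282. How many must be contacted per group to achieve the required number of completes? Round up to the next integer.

n = 563 per group

n = (z_{α/2} + z_β)² · [p₁(1−p₁) + p₂(1−p₂)] / (p₁ − p₂)²
  = (1.645 + 1.282)² · (0.38·0.62 + 0.29·0.71) / (0.09)²
  = (2.927)² · (0.2356 + 0.2059) / 0.0081
  = 8.5673 · 0.4415 / 0.0081
  = 466.97
Adjust for 83% response: 466.97 / 0.83 = 562.62.
Round up → n = 563 per group.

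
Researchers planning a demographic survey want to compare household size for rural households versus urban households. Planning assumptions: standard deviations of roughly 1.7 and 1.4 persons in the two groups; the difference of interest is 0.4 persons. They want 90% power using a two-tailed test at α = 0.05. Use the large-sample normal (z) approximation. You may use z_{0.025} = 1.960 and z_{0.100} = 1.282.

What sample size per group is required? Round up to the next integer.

n = (z_{α/2} + z_β)² · (σ₁² + σ₂²) / δ²
  = (1.960 + 1.282)² · (1.7² + 1.4² = 4.85) / 0.4²
  = 10.5106 · 4.85 / 0.16
  = 318.60
Round up → n = 319 per group.

n = 319 per group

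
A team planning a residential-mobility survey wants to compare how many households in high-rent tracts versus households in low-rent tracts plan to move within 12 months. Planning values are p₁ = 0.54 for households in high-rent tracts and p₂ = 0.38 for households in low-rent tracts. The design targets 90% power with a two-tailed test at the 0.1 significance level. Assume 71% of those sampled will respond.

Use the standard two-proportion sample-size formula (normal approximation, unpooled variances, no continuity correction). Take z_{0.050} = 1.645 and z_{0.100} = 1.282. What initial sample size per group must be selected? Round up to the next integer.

n = 229 per group

n = (z_{α/2} + z_β)² · [p₁(1−p₁) + p₂(1−p₂)] / (p₁ − p₂)²
  = (1.645 + 1.282)² · (0.54·0.46 + 0.38·0.62) / (0.16)²
  = (2.927)² · (0.2484 + 0.2356) / 0.0256
  = 8.5673 · 0.4840 / 0.0256
  = 161.98
Adjust for 71% response: 161.98 / 0.71 = 228.14.
Round up → n = 229 per group.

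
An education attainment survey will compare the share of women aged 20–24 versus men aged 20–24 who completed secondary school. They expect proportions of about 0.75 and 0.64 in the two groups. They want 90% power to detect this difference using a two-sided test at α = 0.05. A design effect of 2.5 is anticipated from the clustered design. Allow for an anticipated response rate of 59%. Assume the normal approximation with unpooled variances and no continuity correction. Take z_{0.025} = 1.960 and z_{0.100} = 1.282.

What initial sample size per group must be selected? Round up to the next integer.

n = 1539 per group

n = (z_{α/2} + z_β)² · [p₁(1−p₁) + p₂(1−p₂)] / (p₁ − p₂)²
  = (1.960 + 1.282)² · (0.75·0.25 + 0.64·0.36) / (0.11)²
  = (3.242)² · (0.1875 + 0.2304) / 0.0121
  = 10.5106 · 0.4179 / 0.0121
  = 363.01
Design effect: 2.5 × 363.01 = 907.51.
Adjust for 59% response: 907.51 / 0.59 = 1538.16.
Round up → n = 1539 per group.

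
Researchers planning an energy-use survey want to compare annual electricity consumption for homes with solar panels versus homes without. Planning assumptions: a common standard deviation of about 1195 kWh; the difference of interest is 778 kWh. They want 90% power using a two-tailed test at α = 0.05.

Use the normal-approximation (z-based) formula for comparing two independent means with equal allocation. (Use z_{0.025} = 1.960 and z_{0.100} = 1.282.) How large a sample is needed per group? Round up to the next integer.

n = 50 per group

n = (z_{α/2} + z_β)² · (σ₁² + σ₂²) / δ²
  = (1.960 + 1.282)² · (2·1195² = 2856050) / 778²
  = 10.5106 · 2856050 / 605284
  = 49.59
Round up → n = 50 per group.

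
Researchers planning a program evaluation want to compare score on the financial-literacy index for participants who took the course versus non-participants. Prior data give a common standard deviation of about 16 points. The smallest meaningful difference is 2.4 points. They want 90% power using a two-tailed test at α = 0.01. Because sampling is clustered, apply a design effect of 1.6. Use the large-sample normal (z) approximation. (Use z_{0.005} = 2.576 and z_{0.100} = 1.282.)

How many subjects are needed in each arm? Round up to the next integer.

n = 2117 per group

n = (z_{α/2} + z_β)² · (σ₁² + σ₂²) / δ²
  = (2.576 + 1.282)² · (2·16² = 512) / 2.4²
  = 14.8842 · 512 / 5.76
  = 1323.04
Design effect: 1.6 × 1323.04 = 2116.86.
Round up → n = 2117 per group.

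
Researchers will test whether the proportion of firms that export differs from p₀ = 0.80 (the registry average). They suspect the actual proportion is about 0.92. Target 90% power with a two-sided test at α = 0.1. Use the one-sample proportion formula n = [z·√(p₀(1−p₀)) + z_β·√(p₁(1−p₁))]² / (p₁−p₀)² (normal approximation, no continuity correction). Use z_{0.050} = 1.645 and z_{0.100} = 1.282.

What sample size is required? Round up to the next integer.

n = 71

n = [z_{α/2}·√(p₀q₀) + z_β·√(p₁q₁)]² / (p₁ − p₀)²
  = [1.645·√(0.80·0.20) + 1.282·√(0.92·0.08)]² / (0.12)²
  = [1.645·0.4000 + 1.282·0.2713]² / 0.0144
  = [1.0058]² / 0.0144
  = 70.25
Round up → n = 71.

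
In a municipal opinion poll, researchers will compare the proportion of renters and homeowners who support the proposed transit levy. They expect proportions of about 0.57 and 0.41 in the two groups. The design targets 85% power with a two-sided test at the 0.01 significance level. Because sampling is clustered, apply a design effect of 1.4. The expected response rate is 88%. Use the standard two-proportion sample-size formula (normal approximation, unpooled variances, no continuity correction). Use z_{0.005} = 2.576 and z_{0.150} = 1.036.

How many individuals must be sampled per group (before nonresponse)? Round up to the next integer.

n = (z_{α/2} + z_β)² · [p₁(1−p₁) + p₂(1−p₂)] / (p₁ − p₂)²
  = (2.576 + 1.036)² · (0.57·0.43 + 0.41·0.59) / (0.16)²
  = (3.612)² · (0.2451 + 0.2419) / 0.0256
  = 13.0465 · 0.4870 / 0.0256
  = 248.19
Design effect: 1.4 × 248.19 = 347.47.
Adjust for 88% response: 347.47 / 0.88 = 394.85.
Round up → n = 395 per group.

n = 395 per group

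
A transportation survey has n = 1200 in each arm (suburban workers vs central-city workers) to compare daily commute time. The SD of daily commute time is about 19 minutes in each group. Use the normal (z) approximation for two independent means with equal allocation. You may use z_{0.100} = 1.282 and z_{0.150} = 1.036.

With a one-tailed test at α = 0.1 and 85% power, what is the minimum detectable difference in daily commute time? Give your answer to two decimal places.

δ = (z_α + z_β) · √((σ₁²+σ₂²)/n)
  = (1.282 + 1.036) · √(722/1200)
  = 2.318 · √0.60167
  = 2.318 · 0.7757
  = 1.7980

Minimum detectable difference ≈ 1.80 minutes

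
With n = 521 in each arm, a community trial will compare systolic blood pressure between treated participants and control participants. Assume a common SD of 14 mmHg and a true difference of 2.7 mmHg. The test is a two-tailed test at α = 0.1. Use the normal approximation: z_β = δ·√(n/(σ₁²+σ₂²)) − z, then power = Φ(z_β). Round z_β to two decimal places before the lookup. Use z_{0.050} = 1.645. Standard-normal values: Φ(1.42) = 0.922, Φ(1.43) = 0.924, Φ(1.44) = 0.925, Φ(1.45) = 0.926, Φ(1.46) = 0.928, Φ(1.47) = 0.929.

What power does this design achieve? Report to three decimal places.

Power ≈ 0.929

z_β = δ·√(n/(σ₁²+σ₂²)) − z_{α/2}
    = 2.7 · √(521/392) − 1.645
    = 2.7 · 1.15286 − 1.645
    = 3.1127 − 1.645 = 1.4677 → 1.47
Power = Φ(1.47) = 0.929.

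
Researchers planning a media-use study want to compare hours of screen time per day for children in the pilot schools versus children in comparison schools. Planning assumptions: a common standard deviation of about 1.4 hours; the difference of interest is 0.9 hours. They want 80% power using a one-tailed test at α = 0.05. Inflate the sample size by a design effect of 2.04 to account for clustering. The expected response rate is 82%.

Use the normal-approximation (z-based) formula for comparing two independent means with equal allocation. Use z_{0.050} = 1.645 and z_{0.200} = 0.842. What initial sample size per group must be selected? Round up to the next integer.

n = (z_α + z_β)² · (σ₁² + σ₂²) / δ²
  = (1.645 + 0.842)² · (2·1.4² = 3.92) / 0.9²
  = 6.1852 · 3.92 / 0.81
  = 29.93
Design effect: 2.04 × 29.93 = 61.06.
Adjust for 82% response: 61.06 / 0.82 = 74.47.
Round up → n = 75 per group.

n = 75 per group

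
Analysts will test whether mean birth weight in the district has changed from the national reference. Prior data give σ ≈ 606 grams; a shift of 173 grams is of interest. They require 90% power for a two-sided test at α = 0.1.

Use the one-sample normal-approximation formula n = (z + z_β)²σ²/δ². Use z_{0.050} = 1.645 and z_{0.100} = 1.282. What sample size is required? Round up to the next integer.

n = 106

n = (z_{α/2} + z_β)² · σ² / δ²
  = (1.645 + 1.282)² · 606² / 173²
  = 8.5673 · 367236 / 29929
  = 105.12
Round up → n = 106.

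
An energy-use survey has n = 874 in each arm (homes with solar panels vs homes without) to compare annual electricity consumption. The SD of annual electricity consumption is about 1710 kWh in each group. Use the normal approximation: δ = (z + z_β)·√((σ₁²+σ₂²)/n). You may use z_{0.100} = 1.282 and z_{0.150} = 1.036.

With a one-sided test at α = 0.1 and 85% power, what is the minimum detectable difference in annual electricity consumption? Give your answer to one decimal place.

δ = (z_α + z_β) · √((σ₁²+σ₂²)/n)
  = (1.282 + 1.036) · √(5848200/874)
  = 2.318 · √6691.3
  = 2.318 · 81.8004
  = 189.6133

Minimum detectable difference ≈ 189.6 kWh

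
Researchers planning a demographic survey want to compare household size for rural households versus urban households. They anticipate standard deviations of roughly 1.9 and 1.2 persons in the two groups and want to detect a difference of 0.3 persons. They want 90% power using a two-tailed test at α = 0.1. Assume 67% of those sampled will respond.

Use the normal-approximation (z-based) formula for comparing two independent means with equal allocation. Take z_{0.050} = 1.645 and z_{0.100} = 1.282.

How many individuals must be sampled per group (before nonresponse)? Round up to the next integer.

n = (z_{α/2} + z_β)² · (σ₁² + σ₂²) / δ²
  = (1.645 + 1.282)² · (1.9² + 1.2² = 5.05) / 0.3²
  = 8.5673 · 5.05 / 0.09
  = 480.72
Adjust for 67% response: 480.72 / 0.67 = 717.50.
Round up → n = 718 per group.

n = 718 per group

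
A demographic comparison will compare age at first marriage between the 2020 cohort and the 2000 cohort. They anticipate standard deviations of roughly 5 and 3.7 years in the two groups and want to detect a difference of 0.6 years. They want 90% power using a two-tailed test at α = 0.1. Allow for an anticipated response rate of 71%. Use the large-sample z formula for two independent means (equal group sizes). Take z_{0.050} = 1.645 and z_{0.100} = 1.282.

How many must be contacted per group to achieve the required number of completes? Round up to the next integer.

n = 1297 per group

n = (z_{α/2} + z_β)² · (σ₁² + σ₂²) / δ²
  = (1.645 + 1.282)² · (5² + 3.7² = 38.69) / 0.6²
  = 8.5673 · 38.69 / 0.36
  = 920.75
Adjust for 71% response: 920.75 / 0.71 = 1296.83.
Round up → n = 1297 per group.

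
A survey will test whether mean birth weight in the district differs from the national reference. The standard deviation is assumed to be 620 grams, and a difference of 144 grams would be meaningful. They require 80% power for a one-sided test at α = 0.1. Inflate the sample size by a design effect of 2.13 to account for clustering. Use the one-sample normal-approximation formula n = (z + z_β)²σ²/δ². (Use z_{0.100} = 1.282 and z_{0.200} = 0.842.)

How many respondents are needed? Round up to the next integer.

n = (z_α + z_β)² · σ² / δ²
  = (1.282 + 0.842)² · 620² / 144²
  = 4.5114 · 384400 / 20736
  = 83.63
Design effect: 2.13 × 83.63 = 178.13.
Round up → n = 179.

n = 179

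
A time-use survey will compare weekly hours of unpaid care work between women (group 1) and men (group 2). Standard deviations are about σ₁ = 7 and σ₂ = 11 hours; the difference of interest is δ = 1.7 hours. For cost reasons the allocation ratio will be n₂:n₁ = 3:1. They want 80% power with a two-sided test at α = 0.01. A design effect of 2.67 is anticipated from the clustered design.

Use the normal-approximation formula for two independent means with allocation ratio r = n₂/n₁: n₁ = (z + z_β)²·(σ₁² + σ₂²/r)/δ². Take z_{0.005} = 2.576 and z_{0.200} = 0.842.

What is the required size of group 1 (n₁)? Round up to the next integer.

n₁ = 965

n₁ = (z_{α/2} + z_β)² · (σ₁² + σ₂²/r) / δ²
   = (2.576 + 0.842)² · (7² + 11²/3) / 1.7²
   = 11.6827 · (49 + 40.3333) / 2.89
   = 11.6827 · 89.3333 / 2.89
   = 361.13
Design effect: 2.67 × 361.13 = 964.21.
Round up → n₁ = 965; n₂ = r·n₁ = 3 × 965 = 2895.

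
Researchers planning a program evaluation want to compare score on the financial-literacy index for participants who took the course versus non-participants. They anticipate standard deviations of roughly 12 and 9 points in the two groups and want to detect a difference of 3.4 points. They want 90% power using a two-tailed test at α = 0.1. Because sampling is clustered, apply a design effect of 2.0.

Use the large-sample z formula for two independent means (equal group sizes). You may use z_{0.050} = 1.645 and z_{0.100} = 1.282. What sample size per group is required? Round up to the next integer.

n = (z_{α/2} + z_β)² · (σ₁² + σ₂²) / δ²
  = (1.645 + 1.282)² · (12² + 9² = 225) / 3.4²
  = 8.5673 · 225 / 11.56
  = 166.75
Design effect: 2.0 × 166.75 = 333.50.
Round up → n = 334 per group.

n = 334 per group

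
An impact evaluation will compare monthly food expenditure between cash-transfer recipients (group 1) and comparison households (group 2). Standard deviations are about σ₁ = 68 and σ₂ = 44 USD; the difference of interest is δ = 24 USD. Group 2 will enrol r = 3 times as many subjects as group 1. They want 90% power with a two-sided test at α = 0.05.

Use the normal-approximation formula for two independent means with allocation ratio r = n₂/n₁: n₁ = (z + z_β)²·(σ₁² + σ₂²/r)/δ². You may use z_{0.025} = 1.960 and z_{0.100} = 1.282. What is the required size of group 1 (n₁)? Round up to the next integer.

n₁ = (z_{α/2} + z_β)² · (σ₁² + σ₂²/r) / δ²
   = (1.960 + 1.282)² · (68² + 44²/3) / 24²
   = 10.5106 · (4624 + 645.3333) / 576
   = 10.5106 · 5269.3 / 576
   = 96.15
Round up → n₁ = 97; n₂ = r·n₁ = 3 × 97 = 291.

n₁ = 97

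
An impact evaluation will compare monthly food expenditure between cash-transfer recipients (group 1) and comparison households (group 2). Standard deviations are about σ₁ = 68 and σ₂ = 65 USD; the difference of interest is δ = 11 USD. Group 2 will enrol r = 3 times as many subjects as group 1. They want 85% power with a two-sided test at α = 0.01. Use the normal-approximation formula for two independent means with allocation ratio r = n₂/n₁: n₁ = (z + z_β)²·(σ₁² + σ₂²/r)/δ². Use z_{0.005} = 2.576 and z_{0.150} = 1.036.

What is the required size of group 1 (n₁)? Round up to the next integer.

n₁ = (z_{α/2} + z_β)² · (σ₁² + σ₂²/r) / δ²
   = (2.576 + 1.036)² · (68² + 65²/3) / 11²
   = 13.0465 · (4624 + 1408.3) / 121
   = 13.0465 · 6032.3 / 121
   = 650.42
Round up → n₁ = 651; n₂ = r·n₁ = 3 × 651 = 1953.

n₁ = 651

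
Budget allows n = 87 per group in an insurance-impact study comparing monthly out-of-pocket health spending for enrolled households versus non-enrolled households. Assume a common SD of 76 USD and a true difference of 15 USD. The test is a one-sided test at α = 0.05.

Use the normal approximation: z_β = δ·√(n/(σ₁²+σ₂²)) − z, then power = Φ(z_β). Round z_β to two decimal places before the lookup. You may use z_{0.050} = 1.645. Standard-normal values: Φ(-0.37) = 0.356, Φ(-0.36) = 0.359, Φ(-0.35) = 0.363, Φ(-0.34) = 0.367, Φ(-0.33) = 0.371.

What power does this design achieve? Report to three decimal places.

z_β = δ·√(n/(σ₁²+σ₂²)) − z_α
    = 15 · √(87/11552) − 1.645
    = 15 · 0.08678 − 1.645
    = 1.3017 − 1.645 = -0.3433 → -0.34
Power = Φ(-0.34) = 0.367.

Power ≈ 0.367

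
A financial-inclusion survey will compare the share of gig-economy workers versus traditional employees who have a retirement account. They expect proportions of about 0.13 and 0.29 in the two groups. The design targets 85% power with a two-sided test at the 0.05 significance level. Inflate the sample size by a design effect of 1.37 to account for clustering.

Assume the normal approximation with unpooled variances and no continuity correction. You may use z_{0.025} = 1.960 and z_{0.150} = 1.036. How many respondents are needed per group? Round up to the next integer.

n = (z_{α/2} + z_β)² · [p₁(1−p₁) + p₂(1−p₂)] / (p₁ − p₂)²
  = (1.960 + 1.036)² · (0.13·0.87 + 0.29·0.71) / (-0.16)²
  = (2.996)² · (0.1131 + 0.2059) / 0.0256
  = 8.9760 · 0.3190 / 0.0256
  = 111.85
Design effect: 1.37 × 111.85 = 153.23.
Round up → n = 154 per group.

n = 154 per group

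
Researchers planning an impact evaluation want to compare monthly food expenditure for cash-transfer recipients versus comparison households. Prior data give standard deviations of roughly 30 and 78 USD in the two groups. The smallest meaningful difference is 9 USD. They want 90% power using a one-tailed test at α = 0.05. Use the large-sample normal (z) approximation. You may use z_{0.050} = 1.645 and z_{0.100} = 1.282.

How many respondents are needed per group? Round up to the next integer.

n = (z_α + z_β)² · (σ₁² + σ₂²) / δ²
  = (1.645 + 1.282)² · (30² + 78² = 6984) / 9²
  = 8.5673 · 6984 / 81
  = 738.69
Round up → n = 739 per group.

n = 739 per group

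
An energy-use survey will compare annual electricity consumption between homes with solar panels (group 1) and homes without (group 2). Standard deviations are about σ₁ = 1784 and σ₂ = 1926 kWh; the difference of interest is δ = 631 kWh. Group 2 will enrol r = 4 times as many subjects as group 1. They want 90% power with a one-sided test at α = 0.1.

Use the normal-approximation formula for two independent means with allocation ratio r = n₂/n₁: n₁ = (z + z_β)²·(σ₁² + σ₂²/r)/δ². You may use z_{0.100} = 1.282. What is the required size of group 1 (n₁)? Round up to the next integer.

n₁ = 68

n₁ = (z_α + z_β)² · (σ₁² + σ₂²/r) / δ²
   = (1.282 + 1.282)² · (1784² + 1926²/4) / 631²
   = 6.5741 · (3182656 + 927369) / 398161
   = 6.5741 · 4110025 / 398161
   = 67.86
Round up → n₁ = 68; n₂ = r·n₁ = 4 × 68 = 272.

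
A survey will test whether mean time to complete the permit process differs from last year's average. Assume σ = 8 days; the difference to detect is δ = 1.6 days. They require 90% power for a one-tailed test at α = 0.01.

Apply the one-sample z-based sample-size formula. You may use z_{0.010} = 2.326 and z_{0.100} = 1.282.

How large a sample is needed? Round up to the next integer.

n = (z_α + z_β)² · σ² / δ²
  = (2.326 + 1.282)² · 8² / 1.6²
  = 13.0177 · 64 / 2.56
  = 325.44
Round up → n = 326.

n = 326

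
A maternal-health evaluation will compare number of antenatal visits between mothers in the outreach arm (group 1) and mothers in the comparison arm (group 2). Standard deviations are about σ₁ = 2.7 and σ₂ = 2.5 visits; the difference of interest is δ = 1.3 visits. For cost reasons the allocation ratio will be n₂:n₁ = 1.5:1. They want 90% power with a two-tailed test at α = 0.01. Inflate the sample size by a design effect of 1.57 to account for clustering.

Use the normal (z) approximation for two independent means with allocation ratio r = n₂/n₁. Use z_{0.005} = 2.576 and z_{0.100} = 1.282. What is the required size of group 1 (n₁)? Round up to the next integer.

n₁ = 159

n₁ = (z_{α/2} + z_β)² · (σ₁² + σ₂²/r) / δ²
   = (2.576 + 1.282)² · (2.7² + 2.5²/1.5) / 1.3²
   = 14.8842 · (7.29 + 4.1667) / 1.69
   = 14.8842 · 11.4567 / 1.69
   = 100.90
Design effect: 1.57 × 100.90 = 158.41.
Round up → n₁ = 159; n₂ = r·n₁ = 1.5 × 159 = 239.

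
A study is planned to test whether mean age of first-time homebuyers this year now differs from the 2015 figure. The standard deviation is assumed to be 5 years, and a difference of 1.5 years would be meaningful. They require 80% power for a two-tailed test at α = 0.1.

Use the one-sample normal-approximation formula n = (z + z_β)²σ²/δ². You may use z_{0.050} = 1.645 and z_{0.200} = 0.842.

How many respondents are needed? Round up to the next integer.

n = (z_{α/2} + z_β)² · σ² / δ²
  = (1.645 + 0.842)² · 5² / 1.5²
  = 6.1852 · 25 / 2.25
  = 68.72
Round up → n = 69.

n = 69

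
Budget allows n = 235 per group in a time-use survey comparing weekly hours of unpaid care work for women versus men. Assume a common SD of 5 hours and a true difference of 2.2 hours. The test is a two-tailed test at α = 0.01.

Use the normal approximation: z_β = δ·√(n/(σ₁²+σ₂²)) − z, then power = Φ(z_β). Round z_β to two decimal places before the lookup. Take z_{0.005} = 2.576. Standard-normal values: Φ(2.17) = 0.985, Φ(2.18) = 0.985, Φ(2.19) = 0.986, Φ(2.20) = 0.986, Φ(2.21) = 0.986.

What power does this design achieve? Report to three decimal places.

Power ≈ 0.986

z_β = δ·√(n/(σ₁²+σ₂²)) − z_{α/2}
    = 2.2 · √(235/50) − 2.576
    = 2.2 · 2.16795 − 2.576
    = 4.7695 − 2.576 = 2.1935 → 2.19
Power = Φ(2.19) = 0.986.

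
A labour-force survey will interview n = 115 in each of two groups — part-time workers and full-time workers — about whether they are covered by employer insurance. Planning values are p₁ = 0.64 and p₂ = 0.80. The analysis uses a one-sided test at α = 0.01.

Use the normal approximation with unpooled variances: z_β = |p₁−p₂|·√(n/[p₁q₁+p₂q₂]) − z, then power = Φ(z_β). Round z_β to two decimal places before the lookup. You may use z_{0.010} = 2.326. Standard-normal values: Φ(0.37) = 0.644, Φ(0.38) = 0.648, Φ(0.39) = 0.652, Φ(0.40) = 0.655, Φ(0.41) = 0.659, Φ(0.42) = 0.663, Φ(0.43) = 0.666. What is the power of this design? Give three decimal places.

Power ≈ 0.663

z_β = |p₁−p₂|·√(n/[p₁q₁+p₂q₂]) − z_α
    = 0.16 · √(115/0.3904) − 2.326
    = 0.16 · 17.1630 − 2.326
    = 2.7461 − 2.326 = 0.4201 → 0.42
Power = Φ(0.42) = 0.663.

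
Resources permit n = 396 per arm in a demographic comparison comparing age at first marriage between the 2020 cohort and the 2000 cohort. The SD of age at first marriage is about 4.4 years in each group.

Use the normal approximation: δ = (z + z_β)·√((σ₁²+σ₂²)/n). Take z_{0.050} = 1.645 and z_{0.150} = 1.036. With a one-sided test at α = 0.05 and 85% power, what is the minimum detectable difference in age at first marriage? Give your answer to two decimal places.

Minimum detectable difference ≈ 0.84 years

δ = (z_α + z_β) · √((σ₁²+σ₂²)/n)
  = (1.645 + 1.036) · √(38.72/396)
  = 2.681 · √0.09778
  = 2.681 · 0.3127
  = 0.8383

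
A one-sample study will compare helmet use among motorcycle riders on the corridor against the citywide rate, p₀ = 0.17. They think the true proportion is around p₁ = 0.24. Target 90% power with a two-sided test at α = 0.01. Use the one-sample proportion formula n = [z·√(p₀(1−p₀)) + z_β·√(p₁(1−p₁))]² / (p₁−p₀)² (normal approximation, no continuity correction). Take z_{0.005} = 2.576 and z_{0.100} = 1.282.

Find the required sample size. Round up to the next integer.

n = 469

n = [z_{α/2}·√(p₀q₀) + z_β·√(p₁q₁)]² / (p₁ − p₀)²
  = [2.576·√(0.17·0.83) + 1.282·√(0.24·0.76)]² / (0.07)²
  = [2.576·0.3756 + 1.282·0.4271]² / 0.0049
  = [1.5152]² / 0.0049
  = 468.51
Round up → n = 469.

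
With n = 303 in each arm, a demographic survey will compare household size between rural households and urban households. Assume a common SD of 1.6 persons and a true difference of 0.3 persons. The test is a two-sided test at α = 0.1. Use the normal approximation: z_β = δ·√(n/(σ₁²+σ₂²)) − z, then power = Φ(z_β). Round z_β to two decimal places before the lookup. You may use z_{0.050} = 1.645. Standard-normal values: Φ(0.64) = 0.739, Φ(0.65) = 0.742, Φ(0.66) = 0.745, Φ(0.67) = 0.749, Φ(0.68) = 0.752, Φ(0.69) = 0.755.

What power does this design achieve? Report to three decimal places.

Power ≈ 0.745

z_β = δ·√(n/(σ₁²+σ₂²)) − z_{α/2}
    = 0.3 · √(303/5.12) − 1.645
    = 0.3 · 7.69283 − 1.645
    = 2.3079 − 1.645 = 0.6629 → 0.66
Power = Φ(0.66) = 0.745.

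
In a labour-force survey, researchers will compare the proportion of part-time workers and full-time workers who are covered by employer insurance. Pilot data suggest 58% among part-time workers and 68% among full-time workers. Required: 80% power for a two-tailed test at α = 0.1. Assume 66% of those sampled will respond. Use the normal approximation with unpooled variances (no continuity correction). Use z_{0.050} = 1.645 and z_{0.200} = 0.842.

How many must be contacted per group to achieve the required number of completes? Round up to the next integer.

n = (z_{α/2} + z_β)² · [p₁(1−p₁) + p₂(1−p₂)] / (p₁ − p₂)²
  = (1.645 + 0.842)² · (0.58·0.42 + 0.68·0.32) / (-0.10)²
  = (2.487)² · (0.2436 + 0.2176) / 0.0100
  = 6.1852 · 0.4612 / 0.0100
  = 285.26
Adjust for 66% response: 285.26 / 0.66 = 432.21.
Round up → n = 433 per group.

n = 433 per group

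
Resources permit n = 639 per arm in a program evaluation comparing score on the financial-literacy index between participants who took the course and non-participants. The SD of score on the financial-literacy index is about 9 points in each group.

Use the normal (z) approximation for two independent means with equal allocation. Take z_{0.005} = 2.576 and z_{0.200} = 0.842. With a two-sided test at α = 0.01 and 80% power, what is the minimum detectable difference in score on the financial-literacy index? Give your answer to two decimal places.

Minimum detectable difference ≈ 1.72 points

δ = (z_{α/2} + z_β) · √((σ₁²+σ₂²)/n)
  = (2.576 + 0.842) · √(162/639)
  = 3.418 · √0.25352
  = 3.418 · 0.5035
  = 1.7210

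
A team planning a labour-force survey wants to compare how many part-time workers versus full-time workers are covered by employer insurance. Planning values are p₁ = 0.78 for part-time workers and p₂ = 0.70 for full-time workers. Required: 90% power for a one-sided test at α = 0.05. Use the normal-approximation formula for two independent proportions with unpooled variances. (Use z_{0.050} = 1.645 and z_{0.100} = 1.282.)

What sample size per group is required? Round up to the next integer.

n = (z_α + z_β)² · [p₁(1−p₁) + p₂(1−p₂)] / (p₁ − p₂)²
  = (1.645 + 1.282)² · (0.78·0.22 + 0.70·0.30) / (0.08)²
  = (2.927)² · (0.1716 + 0.2100) / 0.0064
  = 8.5673 · 0.3816 / 0.0064
  = 510.83
Round up → n = 511 per group.

n = 511 per group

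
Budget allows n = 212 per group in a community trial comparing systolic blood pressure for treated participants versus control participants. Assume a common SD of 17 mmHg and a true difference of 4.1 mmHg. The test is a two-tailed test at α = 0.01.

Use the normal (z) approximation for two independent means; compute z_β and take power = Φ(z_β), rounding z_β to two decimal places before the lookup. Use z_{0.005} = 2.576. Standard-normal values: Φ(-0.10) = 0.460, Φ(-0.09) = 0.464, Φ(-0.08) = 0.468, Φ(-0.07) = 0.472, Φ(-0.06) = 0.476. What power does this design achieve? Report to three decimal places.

z_β = δ·√(n/(σ₁²+σ₂²)) − z_{α/2}
    = 4.1 · √(212/578) − 2.576
    = 4.1 · 0.60563 − 2.576
    = 2.4831 − 2.576 = -0.0929 → -0.09
Power = Φ(-0.09) = 0.464.

Power ≈ 0.464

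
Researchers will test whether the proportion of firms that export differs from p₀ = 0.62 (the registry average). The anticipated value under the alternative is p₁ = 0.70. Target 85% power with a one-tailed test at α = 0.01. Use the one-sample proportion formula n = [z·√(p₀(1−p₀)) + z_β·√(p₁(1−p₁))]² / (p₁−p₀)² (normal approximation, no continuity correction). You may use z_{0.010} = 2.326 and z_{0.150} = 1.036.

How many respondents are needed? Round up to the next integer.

n = 402

n = [z_α·√(p₀q₀) + z_β·√(p₁q₁)]² / (p₁ − p₀)²
  = [2.326·√(0.62·0.38) + 1.036·√(0.70·0.30)]² / (0.08)²
  = [2.326·0.4854 + 1.036·0.4583]² / 0.0064
  = [1.6038]² / 0.0064
  = 401.88
Round up → n = 402.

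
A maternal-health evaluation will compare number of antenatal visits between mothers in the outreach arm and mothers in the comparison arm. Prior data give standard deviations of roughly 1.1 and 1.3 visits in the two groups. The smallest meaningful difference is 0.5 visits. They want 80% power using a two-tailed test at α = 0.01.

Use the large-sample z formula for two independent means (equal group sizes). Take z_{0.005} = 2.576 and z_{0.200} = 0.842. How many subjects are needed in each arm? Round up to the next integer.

n = (z_{α/2} + z_β)² · (σ₁² + σ₂²) / δ²
  = (2.576 + 0.842)² · (1.1² + 1.3² = 2.9) / 0.5²
  = 11.6827 · 2.9 / 0.25
  = 135.52
Round up → n = 136 per group.

n = 136 per group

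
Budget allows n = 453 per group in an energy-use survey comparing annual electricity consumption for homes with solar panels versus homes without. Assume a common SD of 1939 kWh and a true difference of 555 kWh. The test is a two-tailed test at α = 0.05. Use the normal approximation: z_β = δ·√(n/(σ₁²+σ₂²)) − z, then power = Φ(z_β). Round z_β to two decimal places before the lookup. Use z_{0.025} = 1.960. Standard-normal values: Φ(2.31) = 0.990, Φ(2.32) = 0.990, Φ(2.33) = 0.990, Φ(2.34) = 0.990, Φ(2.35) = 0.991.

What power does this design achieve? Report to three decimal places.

z_β = δ·√(n/(σ₁²+σ₂²)) − z_{α/2}
    = 555 · √(453/7519442) − 1.960
    = 555 · 0.00776 − 1.960
    = 4.3077 − 1.960 = 2.3477 → 2.35
Power = Φ(2.35) = 0.991.

Power ≈ 0.991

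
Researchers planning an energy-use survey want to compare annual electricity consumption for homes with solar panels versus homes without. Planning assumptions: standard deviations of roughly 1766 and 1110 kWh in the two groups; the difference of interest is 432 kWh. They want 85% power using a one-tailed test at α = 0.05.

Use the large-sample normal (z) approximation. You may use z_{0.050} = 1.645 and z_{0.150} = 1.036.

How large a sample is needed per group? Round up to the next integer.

n = (z_α + z_β)² · (σ₁² + σ₂²) / δ²
  = (1.645 + 1.036)² · (1766² + 1110² = 4350856) / 432²
  = 7.1878 · 4350856 / 186624
  = 167.57
Round up → n = 168 per group.

n = 168 per group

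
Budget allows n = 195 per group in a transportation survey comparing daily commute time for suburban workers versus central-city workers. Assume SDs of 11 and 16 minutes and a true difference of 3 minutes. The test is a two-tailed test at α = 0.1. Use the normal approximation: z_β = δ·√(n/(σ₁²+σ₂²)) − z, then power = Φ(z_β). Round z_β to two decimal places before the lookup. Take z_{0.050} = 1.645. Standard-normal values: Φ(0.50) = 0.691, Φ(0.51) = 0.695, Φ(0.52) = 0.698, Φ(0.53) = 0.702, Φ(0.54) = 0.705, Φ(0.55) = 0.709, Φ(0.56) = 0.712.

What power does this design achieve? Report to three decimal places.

Power ≈ 0.695

z_β = δ·√(n/(σ₁²+σ₂²)) − z_{α/2}
    = 3 · √(195/377) − 1.645
    = 3 · 0.71919 − 1.645
    = 2.1576 − 1.645 = 0.5126 → 0.51
Power = Φ(0.51) = 0.695.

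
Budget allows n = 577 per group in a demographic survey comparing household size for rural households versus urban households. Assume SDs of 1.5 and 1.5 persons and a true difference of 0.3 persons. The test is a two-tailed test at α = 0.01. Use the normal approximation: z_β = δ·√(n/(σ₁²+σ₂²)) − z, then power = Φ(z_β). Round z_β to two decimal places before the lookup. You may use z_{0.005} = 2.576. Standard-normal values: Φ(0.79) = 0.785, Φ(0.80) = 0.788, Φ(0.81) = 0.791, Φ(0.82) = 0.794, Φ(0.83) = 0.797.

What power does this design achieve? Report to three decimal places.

Power ≈ 0.794

z_β = δ·√(n/(σ₁²+σ₂²)) − z_{α/2}
    = 0.3 · √(577/4.5) − 2.576
    = 0.3 · 11.32353 − 2.576
    = 3.3971 − 2.576 = 0.8211 → 0.82
Power = Φ(0.82) = 0.794.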